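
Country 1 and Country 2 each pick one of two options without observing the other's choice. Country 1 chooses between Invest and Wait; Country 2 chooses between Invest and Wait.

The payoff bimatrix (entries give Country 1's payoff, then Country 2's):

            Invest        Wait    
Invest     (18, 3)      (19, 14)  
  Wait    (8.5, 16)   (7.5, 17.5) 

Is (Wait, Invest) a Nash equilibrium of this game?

No

At (Wait, Invest), Country 1 earns 8.5; switching to Invest would give 18, so Country 1 would deviate.
Country 2 earns 16; switching to Wait would give 17.5, so Country 2 would deviate.
Since at least one player can profitably deviate, this is not a Nash equilibrium.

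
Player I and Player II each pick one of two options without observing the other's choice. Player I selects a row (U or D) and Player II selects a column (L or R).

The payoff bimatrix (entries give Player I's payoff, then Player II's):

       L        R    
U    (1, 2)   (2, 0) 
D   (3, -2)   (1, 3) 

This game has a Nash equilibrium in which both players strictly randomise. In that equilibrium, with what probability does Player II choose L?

1/3

Let q be the probability that Player II plays L. In a completely mixed equilibrium, Player I must be indifferent between U and D.
Player I's expected payoff from U is q + 2(1−q); from D it is 3q + (1−q).
Setting these equal: −q + 2 = 2q + 1, so q = 1/3.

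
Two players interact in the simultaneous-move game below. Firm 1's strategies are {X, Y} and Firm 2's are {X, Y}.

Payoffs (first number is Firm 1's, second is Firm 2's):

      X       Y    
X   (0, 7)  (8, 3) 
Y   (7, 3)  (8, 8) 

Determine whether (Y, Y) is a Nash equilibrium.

At (Y, Y), Firm 1 earns 8; switching to X would give 8, so Firm 1 has no profitable deviation.
Firm 2 earns 8; switching to X would give 3, so Firm 2 has no profitable deviation.
Neither player can gain by a unilateral deviation, so this profile is a Nash equilibrium.

Yes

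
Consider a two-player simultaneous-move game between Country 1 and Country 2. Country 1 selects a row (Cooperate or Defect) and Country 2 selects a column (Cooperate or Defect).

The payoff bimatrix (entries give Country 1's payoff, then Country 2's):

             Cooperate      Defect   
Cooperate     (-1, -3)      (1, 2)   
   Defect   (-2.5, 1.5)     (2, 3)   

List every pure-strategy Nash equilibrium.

(Cooperate, Cooperate): Country 2 prefers Defect (2 > -3) — not an equilibrium.
(Cooperate, Defect): Country 1 prefers Defect (2 > 1) — not an equilibrium.
(Defect, Cooperate): Country 1 prefers Cooperate (-1 > -2.5); Country 2 prefers Defect (3 > 1.5) — not an equilibrium.
(Defect, Defect): Country 1 gets 2 ≥ 1 from Cooperate, and Country 2 gets 3 ≥ 1.5 from Cooperate — Nash equilibrium.

(Defect, Defect)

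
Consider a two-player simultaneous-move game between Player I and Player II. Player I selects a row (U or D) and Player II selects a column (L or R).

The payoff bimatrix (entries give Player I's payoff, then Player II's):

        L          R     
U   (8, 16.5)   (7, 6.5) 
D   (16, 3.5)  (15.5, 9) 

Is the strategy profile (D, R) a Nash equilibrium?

At (D, R), Player I earns 15.5; switching to U would give 7, so Player I has no profitable deviation.
Player II earns 9; switching to L would give 3.5, so Player II has no profitable deviation.
Neither player can gain by a unilateral deviation, so this profile is a Nash equilibrium.

Yes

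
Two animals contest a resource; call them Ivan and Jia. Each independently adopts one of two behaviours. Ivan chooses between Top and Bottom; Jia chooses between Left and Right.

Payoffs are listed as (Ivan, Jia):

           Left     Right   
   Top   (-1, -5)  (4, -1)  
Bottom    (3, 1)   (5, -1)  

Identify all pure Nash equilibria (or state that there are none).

(Bottom, Left)

(Top, Left): Ivan prefers Bottom (3 > -1); Jia prefers Right (-1 > -5) — not an equilibrium.
(Top, Right): Ivan prefers Bottom (5 > 4) — not an equilibrium.
(Bottom, Left): Ivan gets 3 ≥ -1 from Top, and Jia gets 1 ≥ -1 from Right — Nash equilibrium.
(Bottom, Right): Jia prefers Left (1 > -1) — not an equilibrium.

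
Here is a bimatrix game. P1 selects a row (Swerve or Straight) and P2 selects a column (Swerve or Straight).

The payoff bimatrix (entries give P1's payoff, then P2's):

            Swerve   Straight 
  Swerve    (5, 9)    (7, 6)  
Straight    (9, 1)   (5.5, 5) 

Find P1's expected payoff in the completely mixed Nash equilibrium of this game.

71/11

First find y, the probability P2 plays Swerve, from P1's indifference between Swerve and Straight: 5y + 7(1−y) = 9y + 5.5(1−y), giving y = 3/11.
Since P1 is indifferent in equilibrium, P1's expected payoff equals the payoff from either row against (3/11, 8/11). Using Swerve: 5(3/11) + 7(8/11) = 71/11.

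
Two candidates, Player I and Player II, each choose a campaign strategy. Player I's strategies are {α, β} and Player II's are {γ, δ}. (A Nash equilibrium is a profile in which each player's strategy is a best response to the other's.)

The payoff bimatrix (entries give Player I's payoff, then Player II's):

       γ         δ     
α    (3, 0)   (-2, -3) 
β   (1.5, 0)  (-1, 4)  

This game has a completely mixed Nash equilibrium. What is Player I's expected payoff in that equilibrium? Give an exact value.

First find q, the probability Player II plays γ, from Player I's indifference between α and β: 3q − 2(1−q) = 1.5q − (1−q), giving q = 2/5.
Since Player I is indifferent in equilibrium, Player I's expected payoff equals the payoff from either row against (2/5, 3/5). Using α: 3(2/5) − 2(3/5) = 0.

0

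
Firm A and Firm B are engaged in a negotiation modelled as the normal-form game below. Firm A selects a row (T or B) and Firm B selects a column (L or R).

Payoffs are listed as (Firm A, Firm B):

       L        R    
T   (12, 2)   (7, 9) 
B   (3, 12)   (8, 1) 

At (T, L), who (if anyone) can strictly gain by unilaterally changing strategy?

Firm B

Firm A at (T, L) earns 12; deviating to B yields 3 — not better.
Firm B earns 2; deviating to R yields 9 — a strict improvement.
Only Firm B has a strictly profitable deviation.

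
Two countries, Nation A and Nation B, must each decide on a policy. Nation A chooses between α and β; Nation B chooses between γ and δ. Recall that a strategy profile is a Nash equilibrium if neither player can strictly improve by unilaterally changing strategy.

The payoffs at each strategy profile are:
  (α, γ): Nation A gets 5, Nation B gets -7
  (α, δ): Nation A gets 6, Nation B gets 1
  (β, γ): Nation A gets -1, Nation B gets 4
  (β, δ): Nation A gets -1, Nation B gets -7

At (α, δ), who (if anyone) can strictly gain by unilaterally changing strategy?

Nation A at (α, δ) earns 6; deviating to β yields -1 — not better.
Nation B earns 1; deviating to γ yields -7 — not better.
Neither player can strictly improve; the profile is a Nash equilibrium.

Neither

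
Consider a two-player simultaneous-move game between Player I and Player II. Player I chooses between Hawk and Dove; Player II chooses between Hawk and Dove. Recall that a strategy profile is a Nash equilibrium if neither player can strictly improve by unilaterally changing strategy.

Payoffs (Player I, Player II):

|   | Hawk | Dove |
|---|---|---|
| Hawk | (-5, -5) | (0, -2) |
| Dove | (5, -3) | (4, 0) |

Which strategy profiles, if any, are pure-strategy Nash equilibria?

(Dove, Dove)

(Hawk, Hawk): Player I prefers Dove (5 > -5); Player II prefers Dove (-2 > -5) — not an equilibrium.
(Hawk, Dove): Player I prefers Dove (4 > 0) — not an equilibrium.
(Dove, Hawk): Player II prefers Dove (0 > -3) — not an equilibrium.
(Dove, Dove): Player I gets 4 ≥ 0 from Hawk, and Player II gets 0 ≥ -3 from Hawk — Nash equilibrium.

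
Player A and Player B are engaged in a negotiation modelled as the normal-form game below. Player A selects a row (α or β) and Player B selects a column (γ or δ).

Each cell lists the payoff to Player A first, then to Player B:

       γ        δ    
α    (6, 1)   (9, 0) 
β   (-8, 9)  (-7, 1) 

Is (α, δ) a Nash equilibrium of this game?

At (α, δ), Player A earns 9; switching to β would give -7, so Player A has no profitable deviation.
Player B earns 0; switching to γ would give 1, so Player B would deviate.
Since at least one player can profitably deviate, this is not a Nash equilibrium.

No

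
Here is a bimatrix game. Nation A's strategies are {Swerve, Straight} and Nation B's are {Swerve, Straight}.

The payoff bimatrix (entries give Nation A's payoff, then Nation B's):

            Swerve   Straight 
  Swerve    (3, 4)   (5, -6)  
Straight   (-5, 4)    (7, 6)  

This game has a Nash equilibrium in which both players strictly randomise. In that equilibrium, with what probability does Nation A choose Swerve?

Let r be the probability that Nation A plays Swerve. In a completely mixed equilibrium, Nation B must be indifferent between Swerve and Straight.
Nation B's expected payoff from Swerve is 4r + 4(1−r); from Straight it is −6r + 6(1−r).
Setting these equal: 4 = −12r + 6, so r = 1/6.

1/6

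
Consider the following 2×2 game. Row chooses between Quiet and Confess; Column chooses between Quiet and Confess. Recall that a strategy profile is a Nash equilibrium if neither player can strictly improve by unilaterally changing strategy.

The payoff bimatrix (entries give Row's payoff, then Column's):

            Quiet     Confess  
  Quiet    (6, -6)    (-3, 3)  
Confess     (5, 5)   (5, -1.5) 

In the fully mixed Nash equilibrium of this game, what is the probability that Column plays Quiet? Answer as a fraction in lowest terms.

8/9

Let c be the probability that Column plays Quiet. In a completely mixed equilibrium, Row must be indifferent between Quiet and Confess.
Row's expected payoff from Quiet is 6c − 3(1−c); from Confess it is 5c + 5(1−c).
Setting these equal: 9c − 3 = 5, so c = 8/9.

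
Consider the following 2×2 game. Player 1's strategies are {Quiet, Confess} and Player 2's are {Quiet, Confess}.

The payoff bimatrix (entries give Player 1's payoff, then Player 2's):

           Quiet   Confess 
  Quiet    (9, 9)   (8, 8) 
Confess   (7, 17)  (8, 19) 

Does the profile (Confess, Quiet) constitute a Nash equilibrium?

At (Confess, Quiet), Player 1 earns 7; switching to Quiet would give 9, so Player 1 would deviate.
Player 2 earns 17; switching to Confess would give 19, so Player 2 would deviate.
Since at least one player can profitably deviate, this is not a Nash equilibrium.

No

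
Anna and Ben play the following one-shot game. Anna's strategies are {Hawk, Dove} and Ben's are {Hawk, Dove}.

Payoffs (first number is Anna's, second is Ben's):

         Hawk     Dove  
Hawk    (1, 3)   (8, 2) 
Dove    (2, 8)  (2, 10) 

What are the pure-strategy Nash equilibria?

(Hawk, Hawk): Anna prefers Dove (2 > 1) — not an equilibrium.
(Hawk, Dove): Ben prefers Hawk (3 > 2) — not an equilibrium.
(Dove, Hawk): Ben prefers Dove (10 > 8) — not an equilibrium.
(Dove, Dove): Anna prefers Hawk (8 > 2) — not an equilibrium.

none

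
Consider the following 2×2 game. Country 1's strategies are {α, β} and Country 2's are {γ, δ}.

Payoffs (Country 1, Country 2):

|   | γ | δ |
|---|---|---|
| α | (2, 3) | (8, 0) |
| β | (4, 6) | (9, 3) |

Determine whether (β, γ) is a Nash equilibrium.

Yes

At (β, γ), Country 1 earns 4; switching to α would give 2, so Country 1 has no profitable deviation.
Country 2 earns 6; switching to δ would give 3, so Country 2 has no profitable deviation.
Neither player can gain by a unilateral deviation, so this profile is a Nash equilibrium.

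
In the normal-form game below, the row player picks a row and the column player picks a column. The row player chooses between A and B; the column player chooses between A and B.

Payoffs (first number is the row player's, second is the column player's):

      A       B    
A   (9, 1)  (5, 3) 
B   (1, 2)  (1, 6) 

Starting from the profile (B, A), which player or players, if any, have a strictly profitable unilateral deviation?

The row player at (B, A) earns 1; deviating to A yields 9 — a strict improvement.
The column player earns 2; deviating to B yields 6 — a strict improvement.
Both the row player and the column player have strictly profitable deviations.

Both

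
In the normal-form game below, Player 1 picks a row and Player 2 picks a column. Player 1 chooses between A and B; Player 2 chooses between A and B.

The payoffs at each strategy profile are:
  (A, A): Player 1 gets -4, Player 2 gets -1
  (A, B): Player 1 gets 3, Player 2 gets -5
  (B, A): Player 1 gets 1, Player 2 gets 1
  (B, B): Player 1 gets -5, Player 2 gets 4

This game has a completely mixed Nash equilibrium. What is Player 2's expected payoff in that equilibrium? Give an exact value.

1/7

First find x, the probability Player 1 plays A, from Player 2's indifference between A and B: −x + (1−x) = −5x + 4(1−x), giving x = 3/7.
Since Player 2 is indifferent in equilibrium, Player 2's expected payoff equals the payoff from either column against (3/7, 4/7). Using A: −(3/7) + (4/7) = 1/7.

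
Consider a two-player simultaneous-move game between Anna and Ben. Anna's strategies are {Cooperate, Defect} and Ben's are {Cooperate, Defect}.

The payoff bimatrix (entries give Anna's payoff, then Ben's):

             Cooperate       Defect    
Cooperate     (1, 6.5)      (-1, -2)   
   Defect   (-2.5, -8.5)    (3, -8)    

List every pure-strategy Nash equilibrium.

(Cooperate, Cooperate): Anna gets 1 ≥ -2.5 from Defect, and Ben gets 6.5 ≥ -2 from Defect — Nash equilibrium.
(Cooperate, Defect): Anna prefers Defect (3 > -1); Ben prefers Cooperate (6.5 > -2) — not an equilibrium.
(Defect, Cooperate): Anna prefers Cooperate (1 > -2.5); Ben prefers Defect (-8 > -8.5) — not an equilibrium.
(Defect, Defect): Anna gets 3 ≥ -1 from Cooperate, and Ben gets -8 ≥ -8.5 from Cooperate — Nash equilibrium.

(Cooperate, Cooperate) and (Defect, Defect)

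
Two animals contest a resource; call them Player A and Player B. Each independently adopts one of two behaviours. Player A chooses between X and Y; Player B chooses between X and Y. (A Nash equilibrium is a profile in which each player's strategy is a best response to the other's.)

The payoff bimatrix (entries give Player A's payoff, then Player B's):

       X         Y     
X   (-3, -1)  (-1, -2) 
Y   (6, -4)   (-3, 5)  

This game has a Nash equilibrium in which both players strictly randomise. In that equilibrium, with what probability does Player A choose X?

9/10

Let x be the probability that Player A plays X. In a completely mixed equilibrium, Player B must be indifferent between X and Y.
Player B's expected payoff from X is −x − 4(1−x); from Y it is −2x + 5(1−x).
Setting these equal: 3x − 4 = −7x + 5, so x = 9/10.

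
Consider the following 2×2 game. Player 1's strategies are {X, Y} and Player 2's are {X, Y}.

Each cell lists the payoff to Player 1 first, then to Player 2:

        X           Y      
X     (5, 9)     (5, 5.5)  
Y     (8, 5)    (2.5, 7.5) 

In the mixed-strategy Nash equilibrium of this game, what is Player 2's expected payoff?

First find p, the probability Player 1 plays X, from Player 2's indifference between X and Y: 9p + 5(1−p) = 5.5p + 7.5(1−p), giving p = 5/12.
Since Player 2 is indifferent in equilibrium, Player 2's expected payoff equals the payoff from either column against (5/12, 7/12). Using X: 9(5/12) + 5(7/12) = 20/3.

20/3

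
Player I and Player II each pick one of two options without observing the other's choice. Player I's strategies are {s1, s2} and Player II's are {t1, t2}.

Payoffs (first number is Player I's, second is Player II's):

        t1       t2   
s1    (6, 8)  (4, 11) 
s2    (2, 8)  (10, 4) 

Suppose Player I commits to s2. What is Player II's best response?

t1

Against s2, Player II earns 8 from t1 and 4 from t2.
So t1 is the best response.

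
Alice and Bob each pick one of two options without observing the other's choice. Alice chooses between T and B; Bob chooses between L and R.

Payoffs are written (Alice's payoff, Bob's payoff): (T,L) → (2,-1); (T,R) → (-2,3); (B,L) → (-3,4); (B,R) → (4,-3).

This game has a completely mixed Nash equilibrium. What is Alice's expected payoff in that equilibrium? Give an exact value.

First find q, the probability Bob plays L, from Alice's indifference between T and B: 2q − 2(1−q) = −3q + 4(1−q), giving q = 6/11.
Since Alice is indifferent in equilibrium, Alice's expected payoff equals the payoff from either row against (6/11, 5/11). Using T: 2(6/11) − 2(5/11) = 2/11.

2/11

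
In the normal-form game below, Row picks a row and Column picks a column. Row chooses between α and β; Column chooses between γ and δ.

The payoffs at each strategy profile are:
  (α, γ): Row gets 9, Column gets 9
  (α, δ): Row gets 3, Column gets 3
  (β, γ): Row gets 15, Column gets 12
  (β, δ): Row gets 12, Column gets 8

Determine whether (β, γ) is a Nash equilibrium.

At (β, γ), Row earns 15; switching to α would give 9, so Row has no profitable deviation.
Column earns 12; switching to δ would give 8, so Column has no profitable deviation.
Neither player can gain by a unilateral deviation, so this profile is a Nash equilibrium.

Yes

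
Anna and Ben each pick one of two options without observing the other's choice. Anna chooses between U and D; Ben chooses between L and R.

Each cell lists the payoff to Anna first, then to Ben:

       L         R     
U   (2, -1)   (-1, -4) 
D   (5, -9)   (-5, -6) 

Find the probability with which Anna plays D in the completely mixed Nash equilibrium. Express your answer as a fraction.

1/2

Let r be the probability that Anna plays U. In a completely mixed equilibrium, Ben must be indifferent between L and R.
Ben's expected payoff from L is −r − 9(1−r); from R it is −4r − 6(1−r).
Setting these equal: 8r − 9 = 2r − 6, so r = 1/2.
Therefore Anna plays D with probability 1 − 1/2 = 1/2.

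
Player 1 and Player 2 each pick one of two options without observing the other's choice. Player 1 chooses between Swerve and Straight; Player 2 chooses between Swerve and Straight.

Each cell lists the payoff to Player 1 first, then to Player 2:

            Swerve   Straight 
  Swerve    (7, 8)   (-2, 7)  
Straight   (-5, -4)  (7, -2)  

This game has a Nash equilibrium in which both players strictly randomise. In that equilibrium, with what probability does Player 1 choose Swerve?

2/3

Let x be the probability that Player 1 plays Swerve. In a completely mixed equilibrium, Player 2 must be indifferent between Swerve and Straight.
Player 2's expected payoff from Swerve is 8x − 4(1−x); from Straight it is 7x − 2(1−x).
Setting these equal: 12x − 4 = 9x − 2, so x = 2/3.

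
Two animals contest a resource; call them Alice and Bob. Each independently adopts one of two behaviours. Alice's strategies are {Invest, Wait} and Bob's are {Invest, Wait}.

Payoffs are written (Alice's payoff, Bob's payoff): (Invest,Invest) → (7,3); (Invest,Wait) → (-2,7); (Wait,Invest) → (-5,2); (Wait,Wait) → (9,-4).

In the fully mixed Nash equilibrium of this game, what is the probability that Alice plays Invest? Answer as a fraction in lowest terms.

Let r be the probability that Alice plays Invest. In a completely mixed equilibrium, Bob must be indifferent between Invest and Wait.
Bob's expected payoff from Invest is 3r + 2(1−r); from Wait it is 7r − 4(1−r).
Setting these equal: r + 2 = 11r − 4, so r = 3/5.

3/5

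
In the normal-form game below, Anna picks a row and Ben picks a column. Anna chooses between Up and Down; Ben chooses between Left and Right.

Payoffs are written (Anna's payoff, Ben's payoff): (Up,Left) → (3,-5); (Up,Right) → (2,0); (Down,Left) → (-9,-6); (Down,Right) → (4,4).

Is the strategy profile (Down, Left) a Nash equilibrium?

At (Down, Left), Anna earns -9; switching to Up would give 3, so Anna would deviate.
Ben earns -6; switching to Right would give 4, so Ben would deviate.
Since at least one player can profitably deviate, this is not a Nash equilibrium.

No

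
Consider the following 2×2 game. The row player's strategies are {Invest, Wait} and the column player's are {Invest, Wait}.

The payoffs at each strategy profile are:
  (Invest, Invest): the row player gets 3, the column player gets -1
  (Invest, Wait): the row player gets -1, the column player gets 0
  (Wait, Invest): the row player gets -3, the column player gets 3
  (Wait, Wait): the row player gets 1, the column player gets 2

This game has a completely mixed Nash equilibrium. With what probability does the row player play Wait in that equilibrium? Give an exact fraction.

Let x be the probability that the row player plays Invest. In a completely mixed equilibrium, the column player must be indifferent between Invest and Wait.
The column player's expected payoff from Invest is −x + 3(1−x); from Wait it is 2(1−x).
Setting these equal: −4x + 3 = −2x + 2, so x = 1/2.
Therefore the row player plays Wait with probability 1 − 1/2 = 1/2.

1/2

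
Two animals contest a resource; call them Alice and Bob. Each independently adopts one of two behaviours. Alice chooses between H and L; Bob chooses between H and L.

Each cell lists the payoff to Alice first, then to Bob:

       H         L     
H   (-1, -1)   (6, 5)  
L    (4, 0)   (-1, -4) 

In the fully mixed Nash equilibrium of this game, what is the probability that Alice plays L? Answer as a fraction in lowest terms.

Let p be the probability that Alice plays H. In a completely mixed equilibrium, Bob must be indifferent between H and L.
Bob's expected payoff from H is −p; from L it is 5p − 4(1−p).
Setting these equal: −p = 9p − 4, so p = 2/5.
Therefore Alice plays L with probability 1 − 2/5 = 3/5.

3/5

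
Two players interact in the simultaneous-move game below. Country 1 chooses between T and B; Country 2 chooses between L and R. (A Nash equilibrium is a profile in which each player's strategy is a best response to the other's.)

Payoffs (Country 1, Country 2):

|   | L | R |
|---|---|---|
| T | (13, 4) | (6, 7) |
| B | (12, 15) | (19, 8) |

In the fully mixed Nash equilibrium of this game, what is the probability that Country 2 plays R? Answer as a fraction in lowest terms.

Let y be the probability that Country 2 plays L. In a completely mixed equilibrium, Country 1 must be indifferent between T and B.
Country 1's expected payoff from T is 13y + 6(1−y); from B it is 12y + 19(1−y).
Setting these equal: 7y + 6 = −7y + 19, so y = 13/14.
Therefore Country 2 plays R with probability 1 − 13/14 = 1/14.

1/14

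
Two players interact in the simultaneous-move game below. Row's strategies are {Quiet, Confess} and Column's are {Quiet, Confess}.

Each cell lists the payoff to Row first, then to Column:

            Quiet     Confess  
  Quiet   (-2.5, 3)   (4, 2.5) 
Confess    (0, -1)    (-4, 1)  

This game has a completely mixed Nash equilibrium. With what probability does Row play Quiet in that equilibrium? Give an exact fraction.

4/5

Let r be the probability that Row plays Quiet. In a completely mixed equilibrium, Column must be indifferent between Quiet and Confess.
Column's expected payoff from Quiet is 3r − (1−r); from Confess it is 2.5r + (1−r).
Setting these equal: 4r − 1 = 1.5r + 1, so r = 4/5.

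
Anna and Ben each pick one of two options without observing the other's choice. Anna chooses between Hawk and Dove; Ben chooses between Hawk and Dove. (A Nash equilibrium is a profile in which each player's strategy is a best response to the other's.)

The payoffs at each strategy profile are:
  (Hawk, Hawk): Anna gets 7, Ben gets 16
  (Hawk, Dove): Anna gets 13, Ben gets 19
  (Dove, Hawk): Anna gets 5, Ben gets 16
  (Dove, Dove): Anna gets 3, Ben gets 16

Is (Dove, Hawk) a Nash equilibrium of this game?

No

At (Dove, Hawk), Anna earns 5; switching to Hawk would give 7, so Anna would deviate.
Ben earns 16; switching to Dove would give 16, so Ben has no profitable deviation.
Since at least one player can profitably deviate, this is not a Nash equilibrium.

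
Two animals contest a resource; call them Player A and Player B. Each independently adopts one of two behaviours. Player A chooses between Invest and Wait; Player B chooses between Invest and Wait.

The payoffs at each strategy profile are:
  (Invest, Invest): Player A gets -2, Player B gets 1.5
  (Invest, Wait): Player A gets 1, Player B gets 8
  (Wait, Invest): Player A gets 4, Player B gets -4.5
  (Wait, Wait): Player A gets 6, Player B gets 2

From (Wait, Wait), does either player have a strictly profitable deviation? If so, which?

Player A at (Wait, Wait) earns 6; deviating to Invest yields 1 — not better.
Player B earns 2; deviating to Invest yields -4.5 — not better.
Neither player can strictly improve; the profile is a Nash equilibrium.

Neither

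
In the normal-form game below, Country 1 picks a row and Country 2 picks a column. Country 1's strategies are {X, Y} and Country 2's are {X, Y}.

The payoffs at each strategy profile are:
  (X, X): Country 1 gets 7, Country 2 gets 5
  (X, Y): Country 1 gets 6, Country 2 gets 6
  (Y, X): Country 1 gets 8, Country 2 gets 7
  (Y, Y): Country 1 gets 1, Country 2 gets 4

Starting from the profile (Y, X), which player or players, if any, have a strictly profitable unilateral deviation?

Neither

Country 1 at (Y, X) earns 8; deviating to X yields 7 — not better.
Country 2 earns 7; deviating to Y yields 4 — not better.
Neither player can strictly improve; the profile is a Nash equilibrium.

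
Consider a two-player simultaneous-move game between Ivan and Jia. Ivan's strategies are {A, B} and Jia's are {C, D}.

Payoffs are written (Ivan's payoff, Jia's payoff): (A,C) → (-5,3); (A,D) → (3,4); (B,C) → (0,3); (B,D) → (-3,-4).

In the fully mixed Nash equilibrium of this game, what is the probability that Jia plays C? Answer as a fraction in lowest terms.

6/11

Let q be the probability that Jia plays C. In a completely mixed equilibrium, Ivan must be indifferent between A and B.
Ivan's expected payoff from A is −5q + 3(1−q); from B it is −3(1−q).
Setting these equal: −8q + 3 = 3q − 3, so q = 6/11.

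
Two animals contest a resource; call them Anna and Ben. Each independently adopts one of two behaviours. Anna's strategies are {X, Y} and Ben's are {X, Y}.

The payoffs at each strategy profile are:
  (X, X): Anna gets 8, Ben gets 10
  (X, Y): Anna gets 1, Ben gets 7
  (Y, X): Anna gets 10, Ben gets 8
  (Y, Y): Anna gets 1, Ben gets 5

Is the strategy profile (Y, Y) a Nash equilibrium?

No

At (Y, Y), Anna earns 1; switching to X would give 1, so Anna has no profitable deviation.
Ben earns 5; switching to X would give 8, so Ben would deviate.
Since at least one player can profitably deviate, this is not a Nash equilibrium.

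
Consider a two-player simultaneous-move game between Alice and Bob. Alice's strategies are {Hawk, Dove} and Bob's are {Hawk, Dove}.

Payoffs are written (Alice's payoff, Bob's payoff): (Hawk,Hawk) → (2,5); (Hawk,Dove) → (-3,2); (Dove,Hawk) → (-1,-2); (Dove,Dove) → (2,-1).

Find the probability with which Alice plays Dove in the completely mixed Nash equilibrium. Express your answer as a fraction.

3/4

Let p be the probability that Alice plays Hawk. In a completely mixed equilibrium, Bob must be indifferent between Hawk and Dove.
Bob's expected payoff from Hawk is 5p − 2(1−p); from Dove it is 2p − (1−p).
Setting these equal: 7p − 2 = 3p − 1, so p = 1/4.
Therefore Alice plays Dove with probability 1 − 1/4 = 3/4.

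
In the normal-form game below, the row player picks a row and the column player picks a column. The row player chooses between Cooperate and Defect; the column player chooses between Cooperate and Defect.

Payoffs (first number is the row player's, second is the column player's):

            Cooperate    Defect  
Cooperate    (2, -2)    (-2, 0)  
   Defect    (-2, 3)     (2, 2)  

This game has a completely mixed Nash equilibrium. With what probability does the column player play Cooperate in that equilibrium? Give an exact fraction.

1/2

Let c be the probability that the column player plays Cooperate. In a completely mixed equilibrium, the row player must be indifferent between Cooperate and Defect.
The row player's expected payoff from Cooperate is 2c − 2(1−c); from Defect it is −2c + 2(1−c).
Setting these equal: 4c − 2 = −4c + 2, so c = 1/2.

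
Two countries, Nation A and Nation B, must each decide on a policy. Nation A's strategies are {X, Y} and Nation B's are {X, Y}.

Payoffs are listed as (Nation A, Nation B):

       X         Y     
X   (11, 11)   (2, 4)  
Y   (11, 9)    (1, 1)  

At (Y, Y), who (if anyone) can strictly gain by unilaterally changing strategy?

Nation A at (Y, Y) earns 1; deviating to X yields 2 — a strict improvement.
Nation B earns 1; deviating to X yields 9 — a strict improvement.
Both Nation A and Nation B have strictly profitable deviations.

Both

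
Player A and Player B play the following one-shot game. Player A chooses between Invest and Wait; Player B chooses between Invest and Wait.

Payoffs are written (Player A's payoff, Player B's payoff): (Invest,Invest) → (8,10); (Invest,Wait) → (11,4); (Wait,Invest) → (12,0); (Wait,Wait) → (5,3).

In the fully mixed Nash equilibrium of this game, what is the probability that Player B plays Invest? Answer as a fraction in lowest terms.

Let q be the probability that Player B plays Invest. In a completely mixed equilibrium, Player A must be indifferent between Invest and Wait.
Player A's expected payoff from Invest is 8q + 11(1−q); from Wait it is 12q + 5(1−q).
Setting these equal: −3q + 11 = 7q + 5, so q = 3/5.

3/5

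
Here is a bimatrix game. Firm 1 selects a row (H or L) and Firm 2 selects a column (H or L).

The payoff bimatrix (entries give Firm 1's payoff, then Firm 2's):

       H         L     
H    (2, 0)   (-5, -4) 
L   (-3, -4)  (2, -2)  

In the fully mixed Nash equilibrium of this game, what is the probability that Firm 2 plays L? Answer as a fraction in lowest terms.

5/12

Let q be the probability that Firm 2 plays H. In a completely mixed equilibrium, Firm 1 must be indifferent between H and L.
Firm 1's expected payoff from H is 2q − 5(1−q); from L it is −3q + 2(1−q).
Setting these equal: 7q − 5 = −5q + 2, so q = 7/12.
Therefore Firm 2 plays L with probability 1 − 7/12 = 5/12.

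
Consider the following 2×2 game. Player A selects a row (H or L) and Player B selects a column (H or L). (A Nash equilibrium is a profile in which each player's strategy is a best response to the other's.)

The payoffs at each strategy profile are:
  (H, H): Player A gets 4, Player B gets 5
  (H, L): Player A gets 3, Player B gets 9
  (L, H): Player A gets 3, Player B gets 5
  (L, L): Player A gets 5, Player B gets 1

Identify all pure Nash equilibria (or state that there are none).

none

(H, H): Player B prefers L (9 > 5) — not an equilibrium.
(H, L): Player A prefers L (5 > 3) — not an equilibrium.
(L, H): Player A prefers H (4 > 3) — not an equilibrium.
(L, L): Player B prefers H (5 > 1) — not an equilibrium.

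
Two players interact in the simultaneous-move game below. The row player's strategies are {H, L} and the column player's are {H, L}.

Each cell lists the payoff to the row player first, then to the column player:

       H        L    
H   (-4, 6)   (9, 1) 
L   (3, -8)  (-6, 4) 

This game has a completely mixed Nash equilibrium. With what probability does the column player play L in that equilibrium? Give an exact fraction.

Let y be the probability that the column player plays H. In a completely mixed equilibrium, the row player must be indifferent between H and L.
The row player's expected payoff from H is −4y + 9(1−y); from L it is 3y − 6(1−y).
Setting these equal: −13y + 9 = 9y − 6, so y = 15/22.
Therefore the column player plays L with probability 1 − 15/22 = 7/22.

7/22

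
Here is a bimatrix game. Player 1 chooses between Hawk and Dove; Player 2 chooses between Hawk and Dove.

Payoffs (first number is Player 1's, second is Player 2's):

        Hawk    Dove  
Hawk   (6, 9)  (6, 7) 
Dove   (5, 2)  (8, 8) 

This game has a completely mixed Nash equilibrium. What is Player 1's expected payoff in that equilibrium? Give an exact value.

First find y, the probability Player 2 plays Hawk, from Player 1's indifference between Hawk and Dove: 6y + 6(1−y) = 5y + 8(1−y), giving y = 2/3.
Since Player 1 is indifferent in equilibrium, Player 1's expected payoff equals the payoff from either row against (2/3, 1/3). Using Hawk: 6(2/3) + 6(1/3) = 6.

6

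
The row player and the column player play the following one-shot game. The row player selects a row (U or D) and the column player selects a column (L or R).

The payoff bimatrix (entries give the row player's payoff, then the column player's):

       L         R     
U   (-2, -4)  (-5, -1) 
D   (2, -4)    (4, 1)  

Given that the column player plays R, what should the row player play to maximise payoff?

D

Against R, the row player earns -5 from U and 4 from D.
So D is the best response.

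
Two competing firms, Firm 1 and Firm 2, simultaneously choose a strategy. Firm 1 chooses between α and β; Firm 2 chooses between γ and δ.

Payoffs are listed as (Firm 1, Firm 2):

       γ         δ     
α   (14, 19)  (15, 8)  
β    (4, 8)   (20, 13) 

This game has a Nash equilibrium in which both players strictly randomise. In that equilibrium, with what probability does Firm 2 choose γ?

1/3

Let c be the probability that Firm 2 plays γ. In a completely mixed equilibrium, Firm 1 must be indifferent between α and β.
Firm 1's expected payoff from α is 14c + 15(1−c); from β it is 4c + 20(1−c).
Setting these equal: −c + 15 = −16c + 20, so c = 1/3.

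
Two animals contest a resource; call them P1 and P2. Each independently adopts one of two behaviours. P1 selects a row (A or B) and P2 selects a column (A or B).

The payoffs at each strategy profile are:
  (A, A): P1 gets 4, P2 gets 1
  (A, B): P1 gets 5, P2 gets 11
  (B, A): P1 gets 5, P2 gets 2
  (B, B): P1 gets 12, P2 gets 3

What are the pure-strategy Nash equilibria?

(B, B)

(A, A): P1 prefers B (5 > 4); P2 prefers B (11 > 1) — not an equilibrium.
(A, B): P1 prefers B (12 > 5) — not an equilibrium.
(B, A): P2 prefers B (3 > 2) — not an equilibrium.
(B, B): P1 gets 12 ≥ 5 from A, and P2 gets 3 ≥ 2 from A — Nash equilibrium.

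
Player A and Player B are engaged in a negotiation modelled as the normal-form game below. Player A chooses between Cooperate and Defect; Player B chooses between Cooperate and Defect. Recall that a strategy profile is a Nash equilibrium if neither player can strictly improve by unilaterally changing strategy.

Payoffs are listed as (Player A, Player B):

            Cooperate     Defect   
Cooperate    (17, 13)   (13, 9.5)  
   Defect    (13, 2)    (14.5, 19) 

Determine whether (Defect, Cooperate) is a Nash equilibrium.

No

At (Defect, Cooperate), Player A earns 13; switching to Cooperate would give 17, so Player A would deviate.
Player B earns 2; switching to Defect would give 19, so Player B would deviate.
Since at least one player can profitably deviate, this is not a Nash equilibrium.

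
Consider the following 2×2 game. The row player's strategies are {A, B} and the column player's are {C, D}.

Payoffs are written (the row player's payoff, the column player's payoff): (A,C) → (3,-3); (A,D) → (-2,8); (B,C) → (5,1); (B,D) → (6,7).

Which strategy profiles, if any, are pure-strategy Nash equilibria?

(A, C): the row player prefers B (5 > 3); the column player prefers D (8 > -3) — not an equilibrium.
(A, D): the row player prefers B (6 > -2) — not an equilibrium.
(B, C): the column player prefers D (7 > 1) — not an equilibrium.
(B, D): the row player gets 6 ≥ -2 from A, and the column player gets 7 ≥ 1 from C — Nash equilibrium.

(B, D)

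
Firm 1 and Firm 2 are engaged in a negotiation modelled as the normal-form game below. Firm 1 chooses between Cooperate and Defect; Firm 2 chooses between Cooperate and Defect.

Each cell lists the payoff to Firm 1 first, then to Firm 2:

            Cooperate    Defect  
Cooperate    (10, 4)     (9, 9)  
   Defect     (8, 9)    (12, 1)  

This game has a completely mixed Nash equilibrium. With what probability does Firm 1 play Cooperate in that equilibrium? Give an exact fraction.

Let p be the probability that Firm 1 plays Cooperate. In a completely mixed equilibrium, Firm 2 must be indifferent between Cooperate and Defect.
Firm 2's expected payoff from Cooperate is 4p + 9(1−p); from Defect it is 9p + (1−p).
Setting these equal: −5p + 9 = 8p + 1, so p = 8/13.

8/13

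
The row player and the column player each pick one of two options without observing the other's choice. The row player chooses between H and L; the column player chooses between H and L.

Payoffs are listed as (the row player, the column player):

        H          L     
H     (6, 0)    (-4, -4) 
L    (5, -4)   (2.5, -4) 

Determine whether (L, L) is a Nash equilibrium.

Yes

At (L, L), the row player earns 2.5; switching to H would give -4, so the row player has no profitable deviation.
The column player earns -4; switching to H would give -4, so the column player has no profitable deviation.
Neither player can gain by a unilateral deviation, so this profile is a Nash equilibrium.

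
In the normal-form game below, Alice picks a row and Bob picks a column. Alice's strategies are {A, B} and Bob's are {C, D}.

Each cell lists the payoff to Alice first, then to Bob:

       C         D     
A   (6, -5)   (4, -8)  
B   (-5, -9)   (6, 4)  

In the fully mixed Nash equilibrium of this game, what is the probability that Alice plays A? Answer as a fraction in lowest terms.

13/16

Let r be the probability that Alice plays A. In a completely mixed equilibrium, Bob must be indifferent between C and D.
Bob's expected payoff from C is −5r − 9(1−r); from D it is −8r + 4(1−r).
Setting these equal: 4r − 9 = −12r + 4, so r = 13/16.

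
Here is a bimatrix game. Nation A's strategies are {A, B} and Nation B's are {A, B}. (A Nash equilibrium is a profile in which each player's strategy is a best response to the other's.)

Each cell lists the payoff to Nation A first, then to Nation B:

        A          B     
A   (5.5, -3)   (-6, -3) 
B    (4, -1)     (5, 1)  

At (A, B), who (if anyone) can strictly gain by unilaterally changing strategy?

Nation A at (A, B) earns -6; deviating to B yields 5 — a strict improvement.
Nation B earns -3; deviating to A yields -3 — not better.
Only Nation A has a strictly profitable deviation.

Nation A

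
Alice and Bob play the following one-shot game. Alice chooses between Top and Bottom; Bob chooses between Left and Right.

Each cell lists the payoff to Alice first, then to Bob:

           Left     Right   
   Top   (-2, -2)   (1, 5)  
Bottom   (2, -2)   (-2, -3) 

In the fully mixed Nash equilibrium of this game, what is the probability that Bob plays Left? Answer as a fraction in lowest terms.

3/7

Let c be the probability that Bob plays Left. In a completely mixed equilibrium, Alice must be indifferent between Top and Bottom.
Alice's expected payoff from Top is −2c + (1−c); from Bottom it is 2c − 2(1−c).
Setting these equal: −3c + 1 = 4c − 2, so c = 3/7.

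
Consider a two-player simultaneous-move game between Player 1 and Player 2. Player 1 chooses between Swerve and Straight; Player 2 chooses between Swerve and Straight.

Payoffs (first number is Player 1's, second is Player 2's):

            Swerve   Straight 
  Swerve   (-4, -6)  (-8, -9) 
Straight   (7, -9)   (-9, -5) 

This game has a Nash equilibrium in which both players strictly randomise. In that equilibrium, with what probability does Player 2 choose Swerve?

1/12

Let q be the probability that Player 2 plays Swerve. In a completely mixed equilibrium, Player 1 must be indifferent between Swerve and Straight.
Player 1's expected payoff from Swerve is −4q − 8(1−q); from Straight it is 7q − 9(1−q).
Setting these equal: 4q − 8 = 16q − 9, so q = 1/12.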